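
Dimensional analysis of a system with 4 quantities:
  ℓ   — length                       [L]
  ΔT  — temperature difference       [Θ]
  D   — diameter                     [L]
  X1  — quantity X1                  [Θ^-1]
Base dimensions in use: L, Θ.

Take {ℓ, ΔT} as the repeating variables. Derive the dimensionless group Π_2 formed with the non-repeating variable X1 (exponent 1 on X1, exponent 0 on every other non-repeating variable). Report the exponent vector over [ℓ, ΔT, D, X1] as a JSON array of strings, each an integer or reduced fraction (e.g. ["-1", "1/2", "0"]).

["0", "1", "0", "1"]

Write exponents as rows L,Θ / cols ℓ,ΔT,D,X1:
  L: [ 1  0  1  0]
  Θ: [ 0  1  0 -1]
Row reduction gives pivot columns ℓ,ΔT; rank = 2
Repeat: ℓ,ΔT; free: D,X1
RREF:
  r0: [   1    0    1    0]
  r1: [   0    1    0   -1]
Fix exponent of X1 at 1, D at 0; solve each RREF row for its pivot's exponent:
  r0: exp(ℓ) + (0)·1 = 0 ⇒ exp(ℓ) = 0
  r1: exp(ΔT) + (-1)·1 = 0 ⇒ exp(ΔT) = 1
Π_2 = ΔT · X1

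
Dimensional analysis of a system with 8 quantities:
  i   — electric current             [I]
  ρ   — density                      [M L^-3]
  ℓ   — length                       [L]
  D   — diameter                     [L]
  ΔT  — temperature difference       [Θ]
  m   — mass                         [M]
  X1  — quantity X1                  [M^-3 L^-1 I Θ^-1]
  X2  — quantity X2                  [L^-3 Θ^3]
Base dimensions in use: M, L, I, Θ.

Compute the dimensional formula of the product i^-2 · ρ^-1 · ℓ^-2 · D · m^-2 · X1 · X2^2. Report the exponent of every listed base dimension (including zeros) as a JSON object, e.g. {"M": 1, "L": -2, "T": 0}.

{"M": -6, "L": -5, "I": -1, "Θ": 5}

Dimensional matrix (M×L×I×Θ by i×ρ×ℓ×D×ΔT×m×X1×X2):
  M: [ 0  1  0  0  0  1 -3  0]
  L: [ 0 -3  1  1  0  0 -1 -3]
  I: [ 1  0  0  0  0  0  1  0]
  Θ: [ 0  0  0  0  1  0 -1  3]
  [M]: (-2)·0+(-1)·1+(-2)·0+(1)·0+(-2)·1+(1)·-3+(2)·0 = -6
  [L]: (-2)·0+(-1)·-3+(-2)·1+(1)·1+(-2)·0+(1)·-1+(2)·-3 = -5
  [I]: (-2)·1+(-1)·0+(-2)·0+(1)·0+(-2)·0+(1)·1+(2)·0 = -1
  [Θ]: (-2)·0+(-1)·0+(-2)·0+(1)·0+(-2)·0+(1)·-1+(2)·3 = 5
⇒ M^-6 L^-5 I^-1 Θ^5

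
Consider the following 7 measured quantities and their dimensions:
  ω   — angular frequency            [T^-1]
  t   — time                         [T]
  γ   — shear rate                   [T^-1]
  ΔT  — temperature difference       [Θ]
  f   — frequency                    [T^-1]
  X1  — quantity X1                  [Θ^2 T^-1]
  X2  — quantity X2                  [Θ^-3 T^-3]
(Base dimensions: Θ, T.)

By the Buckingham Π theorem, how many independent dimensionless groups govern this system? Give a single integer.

Write exponents as rows Θ,T / cols ω,t,γ,ΔT,f,X1,X2:
  Θ: [ 0  0  0  1  0  2 -3]
  T: [-1  1 -1  0 -1 -1 -3]
Echelon form has 2 nonzero rows (pivots: ω,ΔT)
n=7, r=2 ⇒ 5 dimensionless groups

5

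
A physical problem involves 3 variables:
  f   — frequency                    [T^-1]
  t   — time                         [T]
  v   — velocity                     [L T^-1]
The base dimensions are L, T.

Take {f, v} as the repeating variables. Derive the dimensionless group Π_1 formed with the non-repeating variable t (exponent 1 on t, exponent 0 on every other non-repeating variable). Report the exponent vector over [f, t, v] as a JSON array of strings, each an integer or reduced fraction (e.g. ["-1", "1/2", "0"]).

Write exponents as rows L,T / cols f,t,v:
  L: [ 0  0  1]
  T: [-1  1 -1]
Echelon form has 2 nonzero rows (pivots: f,v)
Repeat: f,v; free: t
RREF:
  r0: [   1   -1    0]
  r1: [   0    0    1]
Fix exponent of t at 1; solve each RREF row for its pivot's exponent:
  r0: exp(f) + (-1)·1 = 0 ⇒ exp(f) = 1
  r1: exp(v) + (0)·1 = 0 ⇒ exp(v) = 0
Π_1 = f · t

["1", "1", "0"]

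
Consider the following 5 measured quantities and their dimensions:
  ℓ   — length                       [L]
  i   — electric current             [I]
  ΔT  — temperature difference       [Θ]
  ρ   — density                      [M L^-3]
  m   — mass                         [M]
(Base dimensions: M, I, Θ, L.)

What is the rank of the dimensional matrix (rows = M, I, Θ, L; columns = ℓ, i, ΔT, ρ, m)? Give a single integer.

Dimensional matrix (M×I×Θ×L by ℓ×i×ΔT×ρ×m):
  M: [ 0  0  0  1  1]
  I: [ 0  1  0  0  0]
  Θ: [ 0  0  1  0  0]
  L: [ 1  0  0 -3  0]
Row reduction gives pivot columns ℓ,i,ΔT,ρ; rank = 4

4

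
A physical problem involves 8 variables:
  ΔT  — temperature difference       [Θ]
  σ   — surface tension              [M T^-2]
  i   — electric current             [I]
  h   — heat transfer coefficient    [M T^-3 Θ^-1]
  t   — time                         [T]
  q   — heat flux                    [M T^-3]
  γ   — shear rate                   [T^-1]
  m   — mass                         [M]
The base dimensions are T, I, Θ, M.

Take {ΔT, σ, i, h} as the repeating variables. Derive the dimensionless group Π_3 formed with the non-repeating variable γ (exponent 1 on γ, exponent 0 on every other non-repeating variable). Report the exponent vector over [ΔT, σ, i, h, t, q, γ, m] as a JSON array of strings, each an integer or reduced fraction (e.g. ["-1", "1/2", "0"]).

["-1", "1", "0", "-1", "0", "0", "1", "0"]

Write exponents as rows T,I,Θ,M / cols ΔT,σ,i,h,t,q,γ,m:
  T: [ 0 -2  0 -3  1 -3 -1  0]
  I: [ 0  0  1  0  0  0  0  0]
  Θ: [ 1  0  0 -1  0  0  0  0]
  M: [ 0  1  0  1  0  1  0  1]
RREF → pivots at {ΔT,σ,i,h} ⇒ r = 4
Pivot set = {ΔT,σ,i,h}, free = {t,q,γ,m}
RREF:
  r0: [   1    0    0    0   -1    1    1   -2]
  r1: [   0    1    0    0    1    0   -1    3]
  r2: [   0    0    1    0    0    0    0    0]
  r3: [   0    0    0    1   -1    1    1   -2]
Fix exponent of γ at 1, t at 0, q at 0, m at 0; solve each RREF row for its pivot's exponent:
  r0: exp(ΔT) + (1)·1 = 0 ⇒ exp(ΔT) = -1
  r1: exp(σ) + (-1)·1 = 0 ⇒ exp(σ) = 1
  r2: exp(i) + (0)·1 = 0 ⇒ exp(i) = 0
  r3: exp(h) + (1)·1 = 0 ⇒ exp(h) = -1
Π_3 = ΔT^-1 · σ · h^-1 · γ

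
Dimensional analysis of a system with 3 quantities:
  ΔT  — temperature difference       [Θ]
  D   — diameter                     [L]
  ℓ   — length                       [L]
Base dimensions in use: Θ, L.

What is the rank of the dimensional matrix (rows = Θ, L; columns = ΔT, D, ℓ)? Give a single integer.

Write exponents as rows Θ,L / cols ΔT,D,ℓ:
  Θ: [ 1  0  0]
  L: [ 0  1  1]
RREF → pivots at {ΔT,D} ⇒ r = 2

2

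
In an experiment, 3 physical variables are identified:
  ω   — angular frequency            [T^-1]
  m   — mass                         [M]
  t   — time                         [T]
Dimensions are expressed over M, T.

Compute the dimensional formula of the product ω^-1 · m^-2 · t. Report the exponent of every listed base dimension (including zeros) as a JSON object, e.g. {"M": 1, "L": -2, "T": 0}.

{"M": -2, "T": 2}

Write exponents as rows M,T / cols ω,m,t:
  M: [ 0  1  0]
  T: [-1  0  1]
  [M]: (-1)·0+(-2)·1+(1)·0 = -2
  [T]: (-1)·-1+(-2)·0+(1)·1 = 2
⇒ M^-2 T^2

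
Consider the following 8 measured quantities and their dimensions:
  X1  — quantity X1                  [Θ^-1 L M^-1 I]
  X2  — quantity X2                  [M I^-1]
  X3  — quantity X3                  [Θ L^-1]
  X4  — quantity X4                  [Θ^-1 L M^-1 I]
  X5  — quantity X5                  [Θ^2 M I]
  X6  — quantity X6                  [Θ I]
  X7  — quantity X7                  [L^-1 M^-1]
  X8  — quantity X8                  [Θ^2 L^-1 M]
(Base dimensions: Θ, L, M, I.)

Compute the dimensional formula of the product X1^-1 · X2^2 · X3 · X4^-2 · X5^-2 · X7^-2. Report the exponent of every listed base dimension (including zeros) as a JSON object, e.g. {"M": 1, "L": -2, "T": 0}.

Dimensional matrix (Θ×L×M×I by X1×X2×X3×X4×X5×X6×X7×X8):
  Θ: [-1  0  1 -1  2  1  0  2]
  L: [ 1  0 -1  1  0  0 -1 -1]
  M: [-1  1  0 -1  1  0 -1  1]
  I: [ 1 -1  0  1  1  1  0  0]
  [Θ]: (-1)·-1+(2)·0+(1)·1+(-2)·-1+(-2)·2+(-2)·0 = 0
  [L]: (-1)·1+(2)·0+(1)·-1+(-2)·1+(-2)·0+(-2)·-1 = -2
  [M]: (-1)·-1+(2)·1+(1)·0+(-2)·-1+(-2)·1+(-2)·-1 = 5
  [I]: (-1)·1+(2)·-1+(1)·0+(-2)·1+(-2)·1+(-2)·0 = -7
⇒ L^-2 M^5 I^-7

{"Θ": 0, "L": -2, "M": 5, "I": -7}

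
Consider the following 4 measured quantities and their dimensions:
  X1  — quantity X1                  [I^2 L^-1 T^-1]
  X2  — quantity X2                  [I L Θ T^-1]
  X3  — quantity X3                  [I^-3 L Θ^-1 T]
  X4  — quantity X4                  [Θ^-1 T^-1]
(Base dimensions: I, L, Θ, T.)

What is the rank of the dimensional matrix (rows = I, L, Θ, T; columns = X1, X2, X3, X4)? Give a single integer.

Write exponents as rows I,L,Θ,T / cols X1,X2,X3,X4:
  I: [ 2  1 -3  0]
  L: [-1  1  1  0]
  Θ: [ 0  1 -1 -1]
  T: [-1 -1  1 -1]
Echelon form has 3 nonzero rows (pivots: X1,X2,X3)

3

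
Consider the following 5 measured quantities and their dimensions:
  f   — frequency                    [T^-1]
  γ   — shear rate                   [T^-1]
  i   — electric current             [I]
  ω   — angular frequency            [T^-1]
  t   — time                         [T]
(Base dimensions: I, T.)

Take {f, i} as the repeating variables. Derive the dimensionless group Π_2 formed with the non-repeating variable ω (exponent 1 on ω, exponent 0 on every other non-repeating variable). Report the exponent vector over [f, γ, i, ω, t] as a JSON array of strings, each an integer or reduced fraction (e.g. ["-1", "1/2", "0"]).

Exponent matrix [I,T] × [f,γ,i,ω,t]:
  I: [ 0  0  1  0  0]
  T: [-1 -1  0 -1  1]
RREF → pivots at {f,i} ⇒ r = 2
Pivot set = {f,i}, free = {γ,ω,t}
RREF:
  r0: [   1    1    0    1   -1]
  r1: [   0    0    1    0    0]
Fix exponent of ω at 1, γ at 0, t at 0; solve each RREF row for its pivot's exponent:
  r0: exp(f) + (1)·1 = 0 ⇒ exp(f) = -1
  r1: exp(i) + (0)·1 = 0 ⇒ exp(i) = 0
Π_2 = f^-1 · ω

["-1", "0", "0", "1", "0"]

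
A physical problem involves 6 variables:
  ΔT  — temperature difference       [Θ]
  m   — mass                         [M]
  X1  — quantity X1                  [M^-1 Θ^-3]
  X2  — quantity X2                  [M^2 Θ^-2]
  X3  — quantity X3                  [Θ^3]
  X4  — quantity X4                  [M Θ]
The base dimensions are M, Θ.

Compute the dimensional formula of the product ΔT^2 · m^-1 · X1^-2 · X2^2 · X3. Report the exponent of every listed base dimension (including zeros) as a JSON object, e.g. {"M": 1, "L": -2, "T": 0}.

{"M": 5, "Θ": 7}

Write exponents as rows M,Θ / cols ΔT,m,X1,X2,X3,X4:
  M: [ 0  1 -1  2  0  1]
  Θ: [ 1  0 -3 -2  3  1]
  [M]: (2)·0+(-1)·1+(-2)·-1+(2)·2+(1)·0 = 5
  [Θ]: (2)·1+(-1)·0+(-2)·-3+(2)·-2+(1)·3 = 7
⇒ M^5 Θ^7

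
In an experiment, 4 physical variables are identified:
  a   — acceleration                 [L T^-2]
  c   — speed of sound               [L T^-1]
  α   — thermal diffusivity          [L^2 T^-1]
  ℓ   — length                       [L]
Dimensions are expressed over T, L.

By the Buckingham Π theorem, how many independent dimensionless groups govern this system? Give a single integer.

Write exponents as rows T,L / cols a,c,α,ℓ:
  T: [-2 -1 -1  0]
  L: [ 1  1  2  1]
Row reduction gives pivot columns a,c; rank = 2
4 vars − rank 2 = 2 Π groups

2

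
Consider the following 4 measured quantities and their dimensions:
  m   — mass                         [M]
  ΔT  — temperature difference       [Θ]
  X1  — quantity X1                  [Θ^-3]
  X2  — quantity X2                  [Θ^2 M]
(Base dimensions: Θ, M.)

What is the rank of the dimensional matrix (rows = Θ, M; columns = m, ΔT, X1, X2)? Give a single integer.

Write exponents as rows Θ,M / cols m,ΔT,X1,X2:
  Θ: [ 0  1 -3  2]
  M: [ 1  0  0  1]
Echelon form has 2 nonzero rows (pivots: m,ΔT)

2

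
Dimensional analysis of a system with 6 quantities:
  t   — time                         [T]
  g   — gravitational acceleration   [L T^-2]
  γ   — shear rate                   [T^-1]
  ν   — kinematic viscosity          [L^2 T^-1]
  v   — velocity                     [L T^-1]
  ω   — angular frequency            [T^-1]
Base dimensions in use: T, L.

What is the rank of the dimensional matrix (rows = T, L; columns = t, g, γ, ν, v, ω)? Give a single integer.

Exponent matrix [T,L] × [t,g,γ,ν,v,ω]:
  T: [ 1 -2 -1 -1 -1 -1]
  L: [ 0  1  0  2  1  0]
RREF → pivots at {t,g} ⇒ r = 2

2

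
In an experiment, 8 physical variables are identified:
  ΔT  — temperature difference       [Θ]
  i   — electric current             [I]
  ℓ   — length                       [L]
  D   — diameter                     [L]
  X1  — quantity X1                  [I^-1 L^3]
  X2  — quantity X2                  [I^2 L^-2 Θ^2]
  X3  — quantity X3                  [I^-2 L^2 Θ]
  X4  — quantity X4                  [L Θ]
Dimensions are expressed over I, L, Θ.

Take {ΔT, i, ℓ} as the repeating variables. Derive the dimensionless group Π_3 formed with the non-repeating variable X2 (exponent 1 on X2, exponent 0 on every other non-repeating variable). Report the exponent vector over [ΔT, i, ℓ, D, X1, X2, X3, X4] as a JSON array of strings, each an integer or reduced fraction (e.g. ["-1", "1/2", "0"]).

Exponent matrix [I,L,Θ] × [ΔT,i,ℓ,D,X1,X2,X3,X4]:
  I: [ 0  1  0  0 -1  2 -2  0]
  L: [ 0  0  1  1  3 -2  2  1]
  Θ: [ 1  0  0  0  0  2  1  1]
Row reduction gives pivot columns ΔT,i,ℓ; rank = 3
Pivot set = {ΔT,i,ℓ}, free = {D,X1,X2,X3,X4}
RREF:
  r0: [   1    0    0    0    0    2    1    1]
  r1: [   0    1    0    0   -1    2   -2    0]
  r2: [   0    0    1    1    3   -2    2    1]
Fix exponent of X2 at 1, D at 0, X1 at 0, X3 at 0, X4 at 0; solve each RREF row for its pivot's exponent:
  r0: exp(ΔT) + (2)·1 = 0 ⇒ exp(ΔT) = -2
  r1: exp(i) + (2)·1 = 0 ⇒ exp(i) = -2
  r2: exp(ℓ) + (-2)·1 = 0 ⇒ exp(ℓ) = 2
Π_3 = ΔT^-2 · i^-2 · ℓ^2 · X2

["-2", "-2", "2", "0", "0", "1", "0", "0"]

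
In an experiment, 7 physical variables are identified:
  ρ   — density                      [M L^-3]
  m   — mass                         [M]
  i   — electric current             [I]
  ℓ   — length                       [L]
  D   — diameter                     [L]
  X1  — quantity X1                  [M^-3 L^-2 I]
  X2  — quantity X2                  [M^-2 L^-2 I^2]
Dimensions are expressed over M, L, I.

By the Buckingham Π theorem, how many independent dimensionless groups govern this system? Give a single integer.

4

Exponent matrix [M,L,I] × [ρ,m,i,ℓ,D,X1,X2]:
  M: [ 1  1  0  0  0 -3 -2]
  L: [-3  0  0  1  1 -2 -2]
  I: [ 0  0  1  0  0  1  2]
Echelon form has 3 nonzero rows (pivots: ρ,m,i)
Π count = n − r = 7 − 3 = 4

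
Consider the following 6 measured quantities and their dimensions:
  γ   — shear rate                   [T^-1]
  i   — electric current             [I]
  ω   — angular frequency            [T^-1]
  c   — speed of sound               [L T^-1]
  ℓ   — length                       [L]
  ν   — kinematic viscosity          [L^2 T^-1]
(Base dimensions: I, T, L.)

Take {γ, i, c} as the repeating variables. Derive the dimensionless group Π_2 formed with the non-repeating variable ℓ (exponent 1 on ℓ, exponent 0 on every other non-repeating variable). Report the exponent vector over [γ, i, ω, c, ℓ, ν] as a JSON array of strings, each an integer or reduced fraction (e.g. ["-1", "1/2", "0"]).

Write exponents as rows I,T,L / cols γ,i,ω,c,ℓ,ν:
  I: [ 0  1  0  0  0  0]
  T: [-1  0 -1 -1  0 -1]
  L: [ 0  0  0  1  1  2]
RREF → pivots at {γ,i,c} ⇒ r = 3
Repeat: γ,i,c; free: ω,ℓ,ν
RREF:
  r0: [   1    0    1    0   -1   -1]
  r1: [   0    1    0    0    0    0]
  r2: [   0    0    0    1    1    2]
Fix exponent of ℓ at 1, ω at 0, ν at 0; solve each RREF row for its pivot's exponent:
  r0: exp(γ) + (-1)·1 = 0 ⇒ exp(γ) = 1
  r1: exp(i) + (0)·1 = 0 ⇒ exp(i) = 0
  r2: exp(c) + (1)·1 = 0 ⇒ exp(c) = -1
Π_2 = γ · c^-1 · ℓ

["1", "0", "0", "-1", "1", "0"]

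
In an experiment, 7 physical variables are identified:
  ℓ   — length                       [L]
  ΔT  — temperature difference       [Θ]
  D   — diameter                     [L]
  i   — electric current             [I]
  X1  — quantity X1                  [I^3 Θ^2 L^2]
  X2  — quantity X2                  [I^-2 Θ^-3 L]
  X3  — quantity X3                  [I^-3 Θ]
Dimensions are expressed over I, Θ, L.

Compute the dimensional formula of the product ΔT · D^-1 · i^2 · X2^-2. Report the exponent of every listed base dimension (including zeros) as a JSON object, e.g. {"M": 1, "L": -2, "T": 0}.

{"I": 6, "Θ": 7, "L": -3}

Exponent matrix [I,Θ,L] × [ℓ,ΔT,D,i,X1,X2,X3]:
  I: [ 0  0  0  1  3 -2 -3]
  Θ: [ 0  1  0  0  2 -3  1]
  L: [ 1  0  1  0  2  1  0]
  [I]: (1)·0+(-1)·0+(2)·1+(-2)·-2 = 6
  [Θ]: (1)·1+(-1)·0+(2)·0+(-2)·-3 = 7
  [L]: (1)·0+(-1)·1+(2)·0+(-2)·1 = -3
⇒ I^6 Θ^7 L^-3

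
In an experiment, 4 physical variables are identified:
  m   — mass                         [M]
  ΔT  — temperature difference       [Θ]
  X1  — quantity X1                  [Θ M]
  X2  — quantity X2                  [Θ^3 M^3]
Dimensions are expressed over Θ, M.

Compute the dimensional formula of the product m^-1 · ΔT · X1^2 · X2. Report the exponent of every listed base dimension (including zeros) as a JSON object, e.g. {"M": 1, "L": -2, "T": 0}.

{"Θ": 6, "M": 4}

Write exponents as rows Θ,M / cols m,ΔT,X1,X2:
  Θ: [ 0  1  1  3]
  M: [ 1  0  1  3]
  [Θ]: (-1)·0+(1)·1+(2)·1+(1)·3 = 6
  [M]: (-1)·1+(1)·0+(2)·1+(1)·3 = 4
⇒ Θ^6 M^4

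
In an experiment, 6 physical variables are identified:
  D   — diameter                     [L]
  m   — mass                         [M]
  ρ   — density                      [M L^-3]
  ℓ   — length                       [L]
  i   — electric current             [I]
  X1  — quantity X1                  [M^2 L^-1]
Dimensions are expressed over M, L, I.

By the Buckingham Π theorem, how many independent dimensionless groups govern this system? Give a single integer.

3

Exponent matrix [M,L,I] × [D,m,ρ,ℓ,i,X1]:
  M: [ 0  1  1  0  0  2]
  L: [ 1  0 -3  1  0 -1]
  I: [ 0  0  0  0  1  0]
RREF → pivots at {D,m,i} ⇒ r = 3
6 vars − rank 3 = 3 Π groups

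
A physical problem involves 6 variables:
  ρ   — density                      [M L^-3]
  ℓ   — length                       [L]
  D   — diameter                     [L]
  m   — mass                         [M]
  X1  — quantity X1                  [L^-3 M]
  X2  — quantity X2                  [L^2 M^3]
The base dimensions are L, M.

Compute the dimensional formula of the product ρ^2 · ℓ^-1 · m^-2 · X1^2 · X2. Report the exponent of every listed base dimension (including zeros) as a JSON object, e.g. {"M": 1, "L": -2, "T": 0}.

{"L": -11, "M": 5}

Exponent matrix [L,M] × [ρ,ℓ,D,m,X1,X2]:
  L: [-3  1  1  0 -3  2]
  M: [ 1  0  0  1  1  3]
  [L]: (2)·-3+(-1)·1+(-2)·0+(2)·-3+(1)·2 = -11
  [M]: (2)·1+(-1)·0+(-2)·1+(2)·1+(1)·3 = 5
⇒ L^-11 M^5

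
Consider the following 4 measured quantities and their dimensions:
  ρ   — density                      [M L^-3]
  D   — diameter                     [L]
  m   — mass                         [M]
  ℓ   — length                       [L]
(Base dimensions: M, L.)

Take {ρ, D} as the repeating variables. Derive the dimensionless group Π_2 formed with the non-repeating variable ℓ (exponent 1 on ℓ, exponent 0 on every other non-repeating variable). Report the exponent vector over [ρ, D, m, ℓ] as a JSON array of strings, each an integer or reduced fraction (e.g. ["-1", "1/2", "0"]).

["0", "-1", "0", "1"]

Dimensional matrix (M×L by ρ×D×m×ℓ):
  M: [ 1  0  1  0]
  L: [-3  1  0  1]
RREF → pivots at {ρ,D} ⇒ r = 2
Pivot set = {ρ,D}, free = {m,ℓ}
RREF:
  r0: [   1    0    1    0]
  r1: [   0    1    3    1]
Fix exponent of ℓ at 1, m at 0; solve each RREF row for its pivot's exponent:
  r0: exp(ρ) + (0)·1 = 0 ⇒ exp(ρ) = 0
  r1: exp(D) + (1)·1 = 0 ⇒ exp(D) = -1
Π_2 = D^-1 · ℓ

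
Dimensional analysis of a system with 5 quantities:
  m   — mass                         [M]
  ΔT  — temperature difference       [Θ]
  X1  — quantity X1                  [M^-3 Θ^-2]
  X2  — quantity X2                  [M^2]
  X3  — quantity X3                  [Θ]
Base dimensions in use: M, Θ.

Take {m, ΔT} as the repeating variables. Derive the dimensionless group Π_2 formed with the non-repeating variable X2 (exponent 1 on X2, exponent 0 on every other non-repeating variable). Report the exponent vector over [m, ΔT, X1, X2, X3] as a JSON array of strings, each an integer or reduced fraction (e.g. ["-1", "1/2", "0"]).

Write exponents as rows M,Θ / cols m,ΔT,X1,X2,X3:
  M: [ 1  0 -3  2  0]
  Θ: [ 0  1 -2  0  1]
Echelon form has 2 nonzero rows (pivots: m,ΔT)
Repeat: m,ΔT; free: X1,X2,X3
RREF:
  r0: [   1    0   -3    2    0]
  r1: [   0    1   -2    0    1]
Fix exponent of X2 at 1, X1 at 0, X3 at 0; solve each RREF row for its pivot's exponent:
  r0: exp(m) + (2)·1 = 0 ⇒ exp(m) = -2
  r1: exp(ΔT) + (0)·1 = 0 ⇒ exp(ΔT) = 0
Π_2 = m^-2 · X2

["-2", "0", "0", "1", "0"]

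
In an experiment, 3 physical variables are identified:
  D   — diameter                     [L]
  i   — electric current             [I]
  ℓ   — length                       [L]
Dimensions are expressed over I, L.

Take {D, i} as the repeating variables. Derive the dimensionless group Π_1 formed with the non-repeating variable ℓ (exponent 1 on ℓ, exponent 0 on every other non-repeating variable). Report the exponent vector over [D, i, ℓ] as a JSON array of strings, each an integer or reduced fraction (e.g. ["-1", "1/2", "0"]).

Dimensional matrix (I×L by D×i×ℓ):
  I: [ 0  1  0]
  L: [ 1  0  1]
Echelon form has 2 nonzero rows (pivots: D,i)
Repeat: D,i; free: ℓ
RREF:
  r0: [   1    0    1]
  r1: [   0    1    0]
Fix exponent of ℓ at 1; solve each RREF row for its pivot's exponent:
  r0: exp(D) + (1)·1 = 0 ⇒ exp(D) = -1
  r1: exp(i) + (0)·1 = 0 ⇒ exp(i) = 0
Π_1 = D^-1 · ℓ

["-1", "0", "1"]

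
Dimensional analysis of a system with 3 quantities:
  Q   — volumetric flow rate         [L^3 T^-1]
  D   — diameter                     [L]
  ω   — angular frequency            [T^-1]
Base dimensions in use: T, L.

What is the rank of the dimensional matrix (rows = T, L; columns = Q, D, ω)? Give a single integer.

Write exponents as rows T,L / cols Q,D,ω:
  T: [-1  0 -1]
  L: [ 3  1  0]
Echelon form has 2 nonzero rows (pivots: Q,D)

2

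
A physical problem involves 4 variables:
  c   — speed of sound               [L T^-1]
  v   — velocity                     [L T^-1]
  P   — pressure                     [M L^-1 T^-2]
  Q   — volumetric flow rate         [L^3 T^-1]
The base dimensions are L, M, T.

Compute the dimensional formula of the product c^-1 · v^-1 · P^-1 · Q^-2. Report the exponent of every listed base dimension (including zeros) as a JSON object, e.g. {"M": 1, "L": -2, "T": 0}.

Exponent matrix [L,M,T] × [c,v,P,Q]:
  L: [ 1  1 -1  3]
  M: [ 0  0  1  0]
  T: [-1 -1 -2 -1]
  [L]: (-1)·1+(-1)·1+(-1)·-1+(-2)·3 = -7
  [M]: (-1)·0+(-1)·0+(-1)·1+(-2)·0 = -1
  [T]: (-1)·-1+(-1)·-1+(-1)·-2+(-2)·-1 = 6
⇒ L^-7 M^-1 T^6

{"L": -7, "M": -1, "T": 6}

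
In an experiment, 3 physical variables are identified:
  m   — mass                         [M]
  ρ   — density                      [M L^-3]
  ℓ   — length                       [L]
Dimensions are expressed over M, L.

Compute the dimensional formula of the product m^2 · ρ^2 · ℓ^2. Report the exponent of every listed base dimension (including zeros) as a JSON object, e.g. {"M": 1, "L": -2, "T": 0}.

Dimensional matrix (M×L by m×ρ×ℓ):
  M: [ 1  1  0]
  L: [ 0 -3  1]
  [M]: (2)·1+(2)·1+(2)·0 = 4
  [L]: (2)·0+(2)·-3+(2)·1 = -4
⇒ M^4 L^-4

{"M": 4, "L": -4}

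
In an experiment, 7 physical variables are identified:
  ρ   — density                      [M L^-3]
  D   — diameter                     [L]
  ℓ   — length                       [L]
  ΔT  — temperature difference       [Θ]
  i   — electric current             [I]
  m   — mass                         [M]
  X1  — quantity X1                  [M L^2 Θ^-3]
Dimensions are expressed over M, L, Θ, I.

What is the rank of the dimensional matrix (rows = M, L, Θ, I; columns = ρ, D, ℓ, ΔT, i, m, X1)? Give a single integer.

Dimensional matrix (M×L×Θ×I by ρ×D×ℓ×ΔT×i×m×X1):
  M: [ 1  0  0  0  0  1  1]
  L: [-3  1  1  0  0  0  2]
  Θ: [ 0  0  0  1  0  0 -3]
  I: [ 0  0  0  0  1  0  0]
Row reduction gives pivot columns ρ,D,ΔT,i; rank = 4

4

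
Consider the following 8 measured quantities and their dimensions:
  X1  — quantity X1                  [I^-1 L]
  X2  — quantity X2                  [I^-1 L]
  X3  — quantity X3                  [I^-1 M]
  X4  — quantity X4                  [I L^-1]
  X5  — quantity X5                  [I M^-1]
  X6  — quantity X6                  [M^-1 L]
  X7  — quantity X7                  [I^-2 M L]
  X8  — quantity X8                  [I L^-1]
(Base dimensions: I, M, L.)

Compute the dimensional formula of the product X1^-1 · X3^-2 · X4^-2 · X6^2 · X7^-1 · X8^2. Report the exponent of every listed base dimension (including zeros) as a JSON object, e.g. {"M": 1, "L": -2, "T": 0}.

Write exponents as rows I,M,L / cols X1,X2,X3,X4,X5,X6,X7,X8:
  I: [-1 -1 -1  1  1  0 -2  1]
  M: [ 0  0  1  0 -1 -1  1  0]
  L: [ 1  1  0 -1  0  1  1 -1]
  [I]: (-1)·-1+(-2)·-1+(-2)·1+(2)·0+(-1)·-2+(2)·1 = 5
  [M]: (-1)·0+(-2)·1+(-2)·0+(2)·-1+(-1)·1+(2)·0 = -5
  [L]: (-1)·1+(-2)·0+(-2)·-1+(2)·1+(-1)·1+(2)·-1 = 0
⇒ I^5 M^-5

{"I": 5, "M": -5, "L": 0}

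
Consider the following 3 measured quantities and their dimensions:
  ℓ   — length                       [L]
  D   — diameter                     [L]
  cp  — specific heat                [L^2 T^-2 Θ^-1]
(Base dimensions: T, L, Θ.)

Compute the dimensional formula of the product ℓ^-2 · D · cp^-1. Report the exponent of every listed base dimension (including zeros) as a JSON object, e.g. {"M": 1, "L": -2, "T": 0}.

{"T": 2, "L": -3, "Θ": 1}

Dimensional matrix (T×L×Θ by ℓ×D×cp):
  T: [ 0  0 -2]
  L: [ 1  1  2]
  Θ: [ 0  0 -1]
  [T]: (-2)·0+(1)·0+(-1)·-2 = 2
  [L]: (-2)·1+(1)·1+(-1)·2 = -3
  [Θ]: (-2)·0+(1)·0+(-1)·-1 = 1
⇒ T^2 L^-3 Θ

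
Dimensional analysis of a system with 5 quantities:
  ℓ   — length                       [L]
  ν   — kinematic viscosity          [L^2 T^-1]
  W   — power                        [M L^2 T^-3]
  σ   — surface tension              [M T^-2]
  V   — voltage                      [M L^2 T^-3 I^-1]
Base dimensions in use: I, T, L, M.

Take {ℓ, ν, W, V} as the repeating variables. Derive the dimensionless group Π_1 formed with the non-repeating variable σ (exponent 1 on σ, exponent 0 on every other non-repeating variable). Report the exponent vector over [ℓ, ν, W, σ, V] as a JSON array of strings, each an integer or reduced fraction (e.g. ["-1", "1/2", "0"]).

Exponent matrix [I,T,L,M] × [ℓ,ν,W,σ,V]:
  I: [ 0  0  0  0 -1]
  T: [ 0 -1 -3 -2 -3]
  L: [ 1  2  2  0  2]
  M: [ 0  0  1  1  1]
Row reduction gives pivot columns ℓ,ν,W,V; rank = 4
Repeat: ℓ,ν,W,V; free: σ
RREF:
  r0: [   1    0    0    0    0]
  r1: [   0    1    0   -1    0]
  r2: [   0    0    1    1    0]
  r3: [   0    0    0    0    1]
Fix exponent of σ at 1; solve each RREF row for its pivot's exponent:
  r0: exp(ℓ) + (0)·1 = 0 ⇒ exp(ℓ) = 0
  r1: exp(ν) + (-1)·1 = 0 ⇒ exp(ν) = 1
  r2: exp(W) + (1)·1 = 0 ⇒ exp(W) = -1
  r3: exp(V) + (0)·1 = 0 ⇒ exp(V) = 0
Π_1 = ν · W^-1 · σ

["0", "1", "-1", "1", "0"]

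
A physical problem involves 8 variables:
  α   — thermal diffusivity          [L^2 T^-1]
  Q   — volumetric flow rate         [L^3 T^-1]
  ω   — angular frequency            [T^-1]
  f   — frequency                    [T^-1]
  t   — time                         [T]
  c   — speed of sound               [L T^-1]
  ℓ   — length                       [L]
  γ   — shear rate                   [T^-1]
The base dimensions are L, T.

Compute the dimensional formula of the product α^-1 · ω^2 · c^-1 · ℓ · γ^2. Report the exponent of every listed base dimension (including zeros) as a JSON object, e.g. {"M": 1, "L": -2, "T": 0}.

Exponent matrix [L,T] × [α,Q,ω,f,t,c,ℓ,γ]:
  L: [ 2  3  0  0  0  1  1  0]
  T: [-1 -1 -1 -1  1 -1  0 -1]
  [L]: (-1)·2+(2)·0+(-1)·1+(1)·1+(2)·0 = -2
  [T]: (-1)·-1+(2)·-1+(-1)·-1+(1)·0+(2)·-1 = -2
⇒ L^-2 T^-2

{"L": -2, "T": -2}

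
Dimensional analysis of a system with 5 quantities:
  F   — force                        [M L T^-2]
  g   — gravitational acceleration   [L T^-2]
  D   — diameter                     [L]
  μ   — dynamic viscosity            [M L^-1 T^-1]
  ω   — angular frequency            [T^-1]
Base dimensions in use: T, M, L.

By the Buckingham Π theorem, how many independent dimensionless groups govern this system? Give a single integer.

2

Dimensional matrix (T×M×L by F×g×D×μ×ω):
  T: [-2 -2  0 -1 -1]
  M: [ 1  0  0  1  0]
  L: [ 1  1  1 -1  0]
Echelon form has 3 nonzero rows (pivots: F,g,D)
5 vars − rank 3 = 2 Π groups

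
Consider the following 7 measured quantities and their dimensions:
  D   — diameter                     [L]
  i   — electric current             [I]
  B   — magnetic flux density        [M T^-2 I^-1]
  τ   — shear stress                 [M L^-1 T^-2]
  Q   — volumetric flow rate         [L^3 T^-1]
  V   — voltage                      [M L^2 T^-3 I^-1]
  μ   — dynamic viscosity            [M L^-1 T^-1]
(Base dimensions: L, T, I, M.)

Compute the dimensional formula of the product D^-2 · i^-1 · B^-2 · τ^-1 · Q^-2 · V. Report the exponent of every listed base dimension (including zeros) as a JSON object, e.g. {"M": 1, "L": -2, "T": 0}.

{"L": -5, "T": 5, "I": 0, "M": -2}

Dimensional matrix (L×T×I×M by D×i×B×τ×Q×V×μ):
  L: [ 1  0  0 -1  3  2 -1]
  T: [ 0  0 -2 -2 -1 -3 -1]
  I: [ 0  1 -1  0  0 -1  0]
  M: [ 0  0  1  1  0  1  1]
  [L]: (-2)·1+(-1)·0+(-2)·0+(-1)·-1+(-2)·3+(1)·2 = -5
  [T]: (-2)·0+(-1)·0+(-2)·-2+(-1)·-2+(-2)·-1+(1)·-3 = 5
  [I]: (-2)·0+(-1)·1+(-2)·-1+(-1)·0+(-2)·0+(1)·-1 = 0
  [M]: (-2)·0+(-1)·0+(-2)·1+(-1)·1+(-2)·0+(1)·1 = -2
⇒ L^-5 T^5 M^-2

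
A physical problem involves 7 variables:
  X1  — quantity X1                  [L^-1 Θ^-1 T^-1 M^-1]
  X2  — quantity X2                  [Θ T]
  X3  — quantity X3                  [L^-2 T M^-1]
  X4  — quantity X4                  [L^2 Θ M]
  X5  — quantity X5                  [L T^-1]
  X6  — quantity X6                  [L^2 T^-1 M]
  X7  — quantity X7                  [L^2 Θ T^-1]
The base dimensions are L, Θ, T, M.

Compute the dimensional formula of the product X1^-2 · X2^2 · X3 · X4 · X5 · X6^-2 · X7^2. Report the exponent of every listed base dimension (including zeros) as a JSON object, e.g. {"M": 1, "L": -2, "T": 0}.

{"L": 3, "Θ": 7, "T": 4, "M": 0}

Dimensional matrix (L×Θ×T×M by X1×X2×X3×X4×X5×X6×X7):
  L: [-1  0 -2  2  1  2  2]
  Θ: [-1  1  0  1  0  0  1]
  T: [-1  1  1  0 -1 -1 -1]
  M: [-1  0 -1  1  0  1  0]
  [L]: (-2)·-1+(2)·0+(1)·-2+(1)·2+(1)·1+(-2)·2+(2)·2 = 3
  [Θ]: (-2)·-1+(2)·1+(1)·0+(1)·1+(1)·0+(-2)·0+(2)·1 = 7
  [T]: (-2)·-1+(2)·1+(1)·1+(1)·0+(1)·-1+(-2)·-1+(2)·-1 = 4
  [M]: (-2)·-1+(2)·0+(1)·-1+(1)·1+(1)·0+(-2)·1+(2)·0 = 0
⇒ L^3 Θ^7 T^4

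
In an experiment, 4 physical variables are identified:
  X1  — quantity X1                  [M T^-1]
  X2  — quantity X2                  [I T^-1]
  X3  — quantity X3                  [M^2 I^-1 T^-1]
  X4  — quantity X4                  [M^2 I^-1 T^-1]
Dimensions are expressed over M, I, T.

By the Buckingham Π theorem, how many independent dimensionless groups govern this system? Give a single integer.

2

Dimensional matrix (M×I×T by X1×X2×X3×X4):
  M: [ 1  0  2  2]
  I: [ 0  1 -1 -1]
  T: [-1 -1 -1 -1]
RREF → pivots at {X1,X2} ⇒ r = 2
4 vars − rank 2 = 2 Π groups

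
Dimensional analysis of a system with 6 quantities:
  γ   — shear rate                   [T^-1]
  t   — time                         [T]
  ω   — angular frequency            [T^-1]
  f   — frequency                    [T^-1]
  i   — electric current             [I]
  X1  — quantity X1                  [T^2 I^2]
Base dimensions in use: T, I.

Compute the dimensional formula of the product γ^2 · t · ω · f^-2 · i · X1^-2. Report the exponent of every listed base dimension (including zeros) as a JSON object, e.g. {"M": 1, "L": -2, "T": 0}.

Dimensional matrix (T×I by γ×t×ω×f×i×X1):
  T: [-1  1 -1 -1  0  2]
  I: [ 0  0  0  0  1  2]
  [T]: (2)·-1+(1)·1+(1)·-1+(-2)·-1+(1)·0+(-2)·2 = -4
  [I]: (2)·0+(1)·0+(1)·0+(-2)·0+(1)·1+(-2)·2 = -3
⇒ T^-4 I^-3

{"T": -4, "I": -3}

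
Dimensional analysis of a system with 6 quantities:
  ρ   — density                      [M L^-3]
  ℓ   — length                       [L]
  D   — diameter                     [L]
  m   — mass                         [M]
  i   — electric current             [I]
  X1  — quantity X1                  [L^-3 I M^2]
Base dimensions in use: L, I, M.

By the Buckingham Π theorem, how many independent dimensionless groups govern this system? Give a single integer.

3

Dimensional matrix (L×I×M by ρ×ℓ×D×m×i×X1):
  L: [-3  1  1  0  0 -3]
  I: [ 0  0  0  0  1  1]
  M: [ 1  0  0  1  0  2]
Row reduction gives pivot columns ρ,ℓ,i; rank = 3
6 vars − rank 3 = 3 Π groups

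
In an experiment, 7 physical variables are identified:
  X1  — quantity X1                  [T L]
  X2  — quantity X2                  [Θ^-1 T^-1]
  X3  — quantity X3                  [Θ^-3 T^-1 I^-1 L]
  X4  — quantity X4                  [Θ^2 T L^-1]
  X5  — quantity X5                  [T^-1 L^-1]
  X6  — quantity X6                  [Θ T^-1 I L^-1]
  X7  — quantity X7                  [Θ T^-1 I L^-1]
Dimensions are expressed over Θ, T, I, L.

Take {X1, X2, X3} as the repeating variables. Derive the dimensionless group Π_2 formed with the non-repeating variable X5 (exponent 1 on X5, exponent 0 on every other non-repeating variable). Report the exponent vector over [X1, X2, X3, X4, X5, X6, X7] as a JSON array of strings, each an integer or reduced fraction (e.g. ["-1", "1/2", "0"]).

Exponent matrix [Θ,T,I,L] × [X1,X2,X3,X4,X5,X6,X7]:
  Θ: [ 0 -1 -3  2  0  1  1]
  T: [ 1 -1 -1  1 -1 -1 -1]
  I: [ 0  0 -1  0  0  1  1]
  L: [ 1  0  1 -1 -1 -1 -1]
Row reduction gives pivot columns X1,X2,X3; rank = 3
Repeat: X1,X2,X3; free: X4,X5,X6,X7
RREF:
  r0: [   1    0    0   -1   -1    0    0]
  r1: [   0    1    0   -2    0    2    2]
  r2: [   0    0    1    0    0   -1   -1]
  r3: [   0    0    0    0    0    0    0]
Fix exponent of X5 at 1, X4 at 0, X6 at 0, X7 at 0; solve each RREF row for its pivot's exponent:
  r0: exp(X1) + (-1)·1 = 0 ⇒ exp(X1) = 1
  r1: exp(X2) + (0)·1 = 0 ⇒ exp(X2) = 0
  r2: exp(X3) + (0)·1 = 0 ⇒ exp(X3) = 0
Π_2 = X1 · X5

["1", "0", "0", "0", "1", "0", "0"]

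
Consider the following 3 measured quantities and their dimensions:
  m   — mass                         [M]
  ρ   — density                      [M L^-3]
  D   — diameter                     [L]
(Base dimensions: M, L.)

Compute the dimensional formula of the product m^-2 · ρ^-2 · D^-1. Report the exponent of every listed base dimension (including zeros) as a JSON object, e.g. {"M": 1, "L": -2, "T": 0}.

{"M": -4, "L": 5}

Exponent matrix [M,L] × [m,ρ,D]:
  M: [ 1  1  0]
  L: [ 0 -3  1]
  [M]: (-2)·1+(-2)·1+(-1)·0 = -4
  [L]: (-2)·0+(-2)·-3+(-1)·1 = 5
⇒ M^-4 L^5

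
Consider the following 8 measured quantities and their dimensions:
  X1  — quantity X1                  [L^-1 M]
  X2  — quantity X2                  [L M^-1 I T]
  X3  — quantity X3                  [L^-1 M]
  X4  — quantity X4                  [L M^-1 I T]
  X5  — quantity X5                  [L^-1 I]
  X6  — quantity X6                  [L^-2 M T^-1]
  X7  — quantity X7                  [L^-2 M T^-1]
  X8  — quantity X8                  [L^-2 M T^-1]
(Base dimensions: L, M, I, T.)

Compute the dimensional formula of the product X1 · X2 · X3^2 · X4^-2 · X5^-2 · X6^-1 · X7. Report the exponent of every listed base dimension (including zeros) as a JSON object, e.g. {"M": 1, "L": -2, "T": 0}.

Write exponents as rows L,M,I,T / cols X1,X2,X3,X4,X5,X6,X7,X8:
  L: [-1  1 -1  1 -1 -2 -2 -2]
  M: [ 1 -1  1 -1  0  1  1  1]
  I: [ 0  1  0  1  1  0  0  0]
  T: [ 0  1  0  1  0 -1 -1 -1]
  [L]: (1)·-1+(1)·1+(2)·-1+(-2)·1+(-2)·-1+(-1)·-2+(1)·-2 = -2
  [M]: (1)·1+(1)·-1+(2)·1+(-2)·-1+(-2)·0+(-1)·1+(1)·1 = 4
  [I]: (1)·0+(1)·1+(2)·0+(-2)·1+(-2)·1+(-1)·0+(1)·0 = -3
  [T]: (1)·0+(1)·1+(2)·0+(-2)·1+(-2)·0+(-1)·-1+(1)·-1 = -1
⇒ L^-2 M^4 I^-3 T^-1

{"L": -2, "M": 4, "I": -3, "T": -1}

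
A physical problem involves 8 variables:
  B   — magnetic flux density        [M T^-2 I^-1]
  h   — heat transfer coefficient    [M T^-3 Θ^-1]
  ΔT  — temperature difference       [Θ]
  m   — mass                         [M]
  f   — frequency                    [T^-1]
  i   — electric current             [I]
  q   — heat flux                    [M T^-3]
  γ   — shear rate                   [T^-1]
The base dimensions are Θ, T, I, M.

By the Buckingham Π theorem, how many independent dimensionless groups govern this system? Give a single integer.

4

Exponent matrix [Θ,T,I,M] × [B,h,ΔT,m,f,i,q,γ]:
  Θ: [ 0 -1  1  0  0  0  0  0]
  T: [-2 -3  0  0 -1  0 -3 -1]
  I: [-1  0  0  0  0  1  0  0]
  M: [ 1  1  0  1  0  0  1  0]
Row reduction gives pivot columns B,h,ΔT,m; rank = 4
n=8, r=4 ⇒ 4 dimensionless groups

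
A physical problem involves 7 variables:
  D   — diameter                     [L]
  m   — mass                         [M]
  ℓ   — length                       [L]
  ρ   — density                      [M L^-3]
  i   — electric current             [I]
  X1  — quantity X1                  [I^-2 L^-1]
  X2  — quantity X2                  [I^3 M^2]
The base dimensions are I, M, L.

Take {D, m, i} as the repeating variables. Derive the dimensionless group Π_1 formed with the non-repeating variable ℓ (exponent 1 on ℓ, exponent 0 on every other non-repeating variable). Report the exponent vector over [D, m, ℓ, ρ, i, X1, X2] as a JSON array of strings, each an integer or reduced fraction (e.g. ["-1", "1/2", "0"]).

Dimensional matrix (I×M×L by D×m×ℓ×ρ×i×X1×X2):
  I: [ 0  0  0  0  1 -2  3]
  M: [ 0  1  0  1  0  0  2]
  L: [ 1  0  1 -3  0 -1  0]
RREF → pivots at {D,m,i} ⇒ r = 3
Pivot set = {D,m,i}, free = {ℓ,ρ,X1,X2}
RREF:
  r0: [   1    0    1   -3    0   -1    0]
  r1: [   0    1    0    1    0    0    2]
  r2: [   0    0    0    0    1   -2    3]
Fix exponent of ℓ at 1, ρ at 0, X1 at 0, X2 at 0; solve each RREF row for its pivot's exponent:
  r0: exp(D) + (1)·1 = 0 ⇒ exp(D) = -1
  r1: exp(m) + (0)·1 = 0 ⇒ exp(m) = 0
  r2: exp(i) + (0)·1 = 0 ⇒ exp(i) = 0
Π_1 = D^-1 · ℓ

["-1", "0", "1", "0", "0", "0", "0"]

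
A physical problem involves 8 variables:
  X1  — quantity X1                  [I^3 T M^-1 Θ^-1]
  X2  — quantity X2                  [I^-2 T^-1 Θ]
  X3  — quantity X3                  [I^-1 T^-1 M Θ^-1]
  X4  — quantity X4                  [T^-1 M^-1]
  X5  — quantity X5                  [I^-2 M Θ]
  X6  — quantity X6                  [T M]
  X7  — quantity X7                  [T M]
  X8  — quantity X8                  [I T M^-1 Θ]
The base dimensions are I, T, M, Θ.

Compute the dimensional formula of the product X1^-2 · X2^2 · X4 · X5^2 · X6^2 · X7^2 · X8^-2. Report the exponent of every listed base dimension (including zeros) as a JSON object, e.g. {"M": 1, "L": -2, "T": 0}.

{"I": -16, "T": -3, "M": 9, "Θ": 4}

Dimensional matrix (I×T×M×Θ by X1×X2×X3×X4×X5×X6×X7×X8):
  I: [ 3 -2 -1  0 -2  0  0  1]
  T: [ 1 -1 -1 -1  0  1  1  1]
  M: [-1  0  1 -1  1  1  1 -1]
  Θ: [-1  1 -1  0  1  0  0  1]
  [I]: (-2)·3+(2)·-2+(1)·0+(2)·-2+(2)·0+(2)·0+(-2)·1 = -16
  [T]: (-2)·1+(2)·-1+(1)·-1+(2)·0+(2)·1+(2)·1+(-2)·1 = -3
  [M]: (-2)·-1+(2)·0+(1)·-1+(2)·1+(2)·1+(2)·1+(-2)·-1 = 9
  [Θ]: (-2)·-1+(2)·1+(1)·0+(2)·1+(2)·0+(2)·0+(-2)·1 = 4
⇒ I^-16 T^-3 M^9 Θ^4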